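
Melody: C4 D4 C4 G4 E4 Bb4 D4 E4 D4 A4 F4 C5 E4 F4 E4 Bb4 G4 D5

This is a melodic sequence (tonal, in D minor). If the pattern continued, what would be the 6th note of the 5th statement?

F5

With 6-note cells, note 6 of each statement runs Bb4, C5, D5.
Extending up a 2nd: E5 → F5.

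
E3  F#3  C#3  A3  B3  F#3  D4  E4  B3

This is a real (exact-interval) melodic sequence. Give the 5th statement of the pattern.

With a 3-note motive the entries are E3, A3, D4, each up a 4th from the previous.
Extending up a 4th: G4 → C5.
So cell 5 is C5 D5 A4.

C5 D5 A4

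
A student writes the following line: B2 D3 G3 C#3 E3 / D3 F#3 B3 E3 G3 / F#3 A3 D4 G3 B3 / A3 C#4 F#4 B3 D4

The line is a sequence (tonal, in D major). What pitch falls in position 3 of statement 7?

Grouping in 5s, the 3rd note of each cell is G3, B3, D4, F#4.
Extending up a 3rd: A4 → C#5 → E5.

E5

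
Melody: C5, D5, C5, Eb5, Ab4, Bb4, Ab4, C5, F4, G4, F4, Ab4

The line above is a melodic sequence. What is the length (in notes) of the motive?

Try groups of 4 (3 cells in 12 notes):
C5 D5 C5 Eb5 | Ab4 Bb4 Ab4 C5 | F4 G4 F4 Ab4
Each cell is the previous one down a 3rd — so the unit is 4 notes.

4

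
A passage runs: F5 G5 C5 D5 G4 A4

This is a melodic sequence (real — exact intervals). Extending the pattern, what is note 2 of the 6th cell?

F#3

Grouping in 2s, the 2nd note of each cell is G5, D5, A4.
Extending down a 4th: E4 → B3 → F#3.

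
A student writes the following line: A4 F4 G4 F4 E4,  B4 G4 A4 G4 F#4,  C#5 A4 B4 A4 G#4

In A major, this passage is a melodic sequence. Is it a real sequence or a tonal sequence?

Each cell has the same semitone pattern (-4, 2, -2, -1) — intervals are preserved exactly.
And F4 lies outside A major, so the sequence is real rather than tonal.

real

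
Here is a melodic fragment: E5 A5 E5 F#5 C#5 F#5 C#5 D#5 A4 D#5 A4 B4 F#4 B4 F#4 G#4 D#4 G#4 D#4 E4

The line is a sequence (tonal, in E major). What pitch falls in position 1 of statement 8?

Grouping in 4s, the 1st note of each cell is E5, C#5, A4, F#4, D#4.
Carrying that down a 3rd forward: B3 → G#3 → E3.

E3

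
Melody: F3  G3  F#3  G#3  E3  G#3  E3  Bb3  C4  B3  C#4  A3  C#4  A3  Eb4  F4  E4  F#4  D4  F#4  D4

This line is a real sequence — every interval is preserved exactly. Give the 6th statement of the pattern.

The 7-note cells begin on F3, Bb3, Eb4 — each up a 4th from the last.
Carrying on: Ab4 → Db5 → Gb5.
From Gb5 the exact shape gives Gb5 Ab5 G5 A5 F5 A5 F5.

Gb5 Ab5 G5 A5 F5 A5 F5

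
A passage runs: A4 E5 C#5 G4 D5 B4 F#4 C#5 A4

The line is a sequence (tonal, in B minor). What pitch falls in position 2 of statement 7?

Grouping in 3s, the 2nd note of each cell is E5, D5, C#5.
Carrying that down a 2nd forward: B4 → A4 → G4 → F#4.

F#4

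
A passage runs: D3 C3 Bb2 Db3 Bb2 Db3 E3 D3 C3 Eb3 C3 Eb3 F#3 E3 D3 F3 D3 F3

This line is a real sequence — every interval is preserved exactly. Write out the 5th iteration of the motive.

Unit = 6 notes; the statements start on D3, E3, F#3, moving up a 2nd each time.
Extending up a 2nd: G#3 → A#3.
From A#3 the exact shape gives A#3 G#3 F#3 A3 F#3 A3.

A#3 G#3 F#3 A3 F#3 A3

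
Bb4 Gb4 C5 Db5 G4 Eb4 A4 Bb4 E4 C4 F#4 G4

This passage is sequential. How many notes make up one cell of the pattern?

4

There are 12 notes; a 4-note unit gives 3 cells:
Bb4 Gb4 C5 Db5 | G4 Eb4 A4 Bb4 | E4 C4 F#4 G4
Every group is a transposition down a 3rd of the one before; no shorter unit works.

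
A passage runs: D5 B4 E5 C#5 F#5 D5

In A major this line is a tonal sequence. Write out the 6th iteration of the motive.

Unit = 2 notes; the statements start on D5, E5, F#5, moving up a 2nd each time.
Carrying on: G#5 → A5 → B5.
So cell 6 is B5 G#5.

B5 G#5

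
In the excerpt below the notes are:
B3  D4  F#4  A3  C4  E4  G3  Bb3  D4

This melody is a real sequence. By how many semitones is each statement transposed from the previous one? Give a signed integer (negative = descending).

-2

With a 3-note motive the entries are B3, A3, G3, each down a 2nd from the previous.
Counting half-steps from B3 to A3: -2.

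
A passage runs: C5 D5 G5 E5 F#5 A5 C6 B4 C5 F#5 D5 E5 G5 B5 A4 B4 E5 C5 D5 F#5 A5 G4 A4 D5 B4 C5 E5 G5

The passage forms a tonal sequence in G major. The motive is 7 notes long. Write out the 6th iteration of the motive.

E4 F#4 B4 G4 A4 C5 E5

The 7-note cells begin on C5, B4, A4, G4 — each down a 2nd from the last.
Continuing the starts: F#4 → E4.
So cell 6 is E4 F#4 B4 G4 A4 C5 E5.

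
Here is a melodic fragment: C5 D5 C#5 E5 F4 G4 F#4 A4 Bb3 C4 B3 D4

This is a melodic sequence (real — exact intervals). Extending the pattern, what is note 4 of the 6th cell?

F2

With 4-note cells, note 4 of each statement runs E5, A4, D4.
Extending down a 5th: G3 → C3 → F2.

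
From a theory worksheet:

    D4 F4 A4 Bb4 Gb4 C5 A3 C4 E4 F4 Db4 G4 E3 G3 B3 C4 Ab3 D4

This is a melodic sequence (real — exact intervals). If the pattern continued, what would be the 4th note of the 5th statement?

D3

Grouping in 6s, the 4th note of each cell is Bb4, F4, C4.
Carrying that down a 4th forward: G3 → D3.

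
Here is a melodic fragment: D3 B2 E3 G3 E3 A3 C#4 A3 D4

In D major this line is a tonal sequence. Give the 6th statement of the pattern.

With a 3-note motive the entries are D3, G3, C#4, each up a 4th from the previous.
Continuing the starts: F#4 → B4 → E5.
So cell 6 is E5 C#5 F#5.

E5 C#5 F#5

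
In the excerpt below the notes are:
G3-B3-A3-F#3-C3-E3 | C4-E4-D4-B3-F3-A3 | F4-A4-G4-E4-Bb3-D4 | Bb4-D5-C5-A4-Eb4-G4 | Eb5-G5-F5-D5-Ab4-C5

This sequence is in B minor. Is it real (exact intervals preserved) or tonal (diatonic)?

real

Each cell has the same semitone pattern (4, -2, -3, -6, 4) — intervals are preserved exactly.
And C3 lies outside B minor, so the sequence is real rather than tonal.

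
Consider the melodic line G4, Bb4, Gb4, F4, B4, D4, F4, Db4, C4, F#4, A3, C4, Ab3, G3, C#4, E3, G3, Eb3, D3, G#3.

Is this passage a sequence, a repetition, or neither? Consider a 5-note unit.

Each 5-note cell is the previous one transposed down a 4th.

sequence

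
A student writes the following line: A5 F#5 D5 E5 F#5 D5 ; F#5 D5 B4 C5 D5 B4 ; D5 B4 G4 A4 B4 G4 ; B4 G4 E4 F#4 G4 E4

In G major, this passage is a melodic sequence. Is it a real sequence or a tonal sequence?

tonal

Every note is diatonic to G major.
Cell 1 has -3 semitones from note 1 to 2, but cell 2 has -4 — the interval quality changes while the contour stays the same, which is the hallmark of a tonal sequence.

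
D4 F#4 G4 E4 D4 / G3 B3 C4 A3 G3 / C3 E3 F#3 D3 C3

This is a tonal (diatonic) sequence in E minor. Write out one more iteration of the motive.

F#2 A2 B2 G2 F#2

Unit = 5 notes; the statements start on D4, G3, C3, moving down a 5th each time.
Statement 4 starts on F#2 and keeps the same diatonic contour: F#2 A2 B2 G2 F#2.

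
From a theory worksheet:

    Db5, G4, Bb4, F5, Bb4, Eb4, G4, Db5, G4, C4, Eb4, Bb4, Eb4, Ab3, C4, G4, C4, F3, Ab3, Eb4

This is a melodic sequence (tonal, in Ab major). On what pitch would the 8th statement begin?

Unit = 4 notes; the statements start on Db5, Bb4, G4, Eb4, C4, moving down a 3rd each time.
Continuing: Ab3 → F3 → Db3. Statement 8 starts on Db3.

Db3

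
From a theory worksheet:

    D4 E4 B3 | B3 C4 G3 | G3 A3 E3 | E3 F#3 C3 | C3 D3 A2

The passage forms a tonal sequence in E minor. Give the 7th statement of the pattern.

With a 3-note motive the entries are D4, B3, G3, E3, C3, each down a 3rd from the previous.
Carrying on: A2 → F#2.
Statement 7 starts on F#2 and keeps the same diatonic contour: F#2 G2 D2.

F#2 G2 D2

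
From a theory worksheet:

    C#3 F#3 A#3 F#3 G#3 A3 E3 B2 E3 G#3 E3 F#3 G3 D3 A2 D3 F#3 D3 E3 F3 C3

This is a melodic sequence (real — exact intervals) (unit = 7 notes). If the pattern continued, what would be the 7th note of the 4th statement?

Bb2

The unit is 7 notes. Position-7 pitches of the 3 shown cells: E3, D3, C3.
One more down a 2nd gives Bb2.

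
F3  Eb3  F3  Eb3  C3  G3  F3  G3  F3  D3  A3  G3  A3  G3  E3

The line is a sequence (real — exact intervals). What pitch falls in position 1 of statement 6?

Grouping in 5s, the 1st note of each cell is F3, G3, A3.
Carrying that up a 2nd forward: B3 → C#4 → D#4.

D#4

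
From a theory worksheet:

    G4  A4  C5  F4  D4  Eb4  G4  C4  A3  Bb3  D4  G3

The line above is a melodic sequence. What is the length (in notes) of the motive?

There are 12 notes; a 4-note unit gives 3 cells:
G4 A4 C5 F4 | D4 Eb4 G4 C4 | A3 Bb3 D4 G3
That's a consistent down a 4th shift per cell, and no other grouping gives one.

4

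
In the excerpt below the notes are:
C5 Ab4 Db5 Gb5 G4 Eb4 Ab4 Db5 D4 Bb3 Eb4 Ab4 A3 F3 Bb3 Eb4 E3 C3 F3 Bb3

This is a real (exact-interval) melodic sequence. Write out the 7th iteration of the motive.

F#2 D2 G2 C3

Taking 4-note groups, the heads are C5, G4, D4, A3, E3: the pattern moves down a 4th.
Continuing the starts: B2 → F#2.
Statement 7 starts on F#2 and keeps the same exact contour: F#2 D2 G2 C3.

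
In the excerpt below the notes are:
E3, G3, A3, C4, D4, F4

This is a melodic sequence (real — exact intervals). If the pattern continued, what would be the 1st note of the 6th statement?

The unit is 2 notes. Position-1 pitches of the 3 shown cells: E3, A3, D4.
Each moves up a 4th. Continuing: G4 → C5 → F5.

F5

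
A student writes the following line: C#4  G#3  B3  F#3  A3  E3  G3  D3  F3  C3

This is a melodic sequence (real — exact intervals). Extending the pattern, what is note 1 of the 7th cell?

Db3

With 2-note cells, note 1 of each statement runs C#4, B3, A3, G3, F3.
Each moves down a 2nd. Continuing: Eb3 → Db3.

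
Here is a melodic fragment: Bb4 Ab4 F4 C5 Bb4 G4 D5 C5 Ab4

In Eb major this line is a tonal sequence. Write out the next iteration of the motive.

Taking 3-note groups, the heads are Bb4, C5, D5: the pattern moves up a 2nd.
Statement 4 starts on Eb5 and keeps the same diatonic contour: Eb5 D5 Bb4.

Eb5 D5 Bb4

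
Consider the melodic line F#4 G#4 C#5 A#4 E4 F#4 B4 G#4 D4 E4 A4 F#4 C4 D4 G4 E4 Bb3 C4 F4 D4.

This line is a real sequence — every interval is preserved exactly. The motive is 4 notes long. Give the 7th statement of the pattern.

Unit = 4 notes; the statements start on F#4, E4, D4, C4, Bb3, moving down a 2nd each time.
Continuing the starts: Ab3 → Gb3.
So cell 7 is Gb3 Ab3 Db4 Bb3.

Gb3 Ab3 Db4 Bb3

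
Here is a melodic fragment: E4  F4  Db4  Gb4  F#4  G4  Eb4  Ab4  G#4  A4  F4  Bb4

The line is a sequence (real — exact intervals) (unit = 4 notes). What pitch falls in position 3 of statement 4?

With 4-note cells, note 3 of each statement runs Db4, Eb4, F4.
One more up a 2nd gives G4.

G4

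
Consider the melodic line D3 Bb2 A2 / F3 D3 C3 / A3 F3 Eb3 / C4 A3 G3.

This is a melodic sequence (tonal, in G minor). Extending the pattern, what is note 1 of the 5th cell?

The unit is 3 notes. Position-1 pitches of the 4 shown cells: D3, F3, A3, C4.
One more up a 3rd gives Eb4.

Eb4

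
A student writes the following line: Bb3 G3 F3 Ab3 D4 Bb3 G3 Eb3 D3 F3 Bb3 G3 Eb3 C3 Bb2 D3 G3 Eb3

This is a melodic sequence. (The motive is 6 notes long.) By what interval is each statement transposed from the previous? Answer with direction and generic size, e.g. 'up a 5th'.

With a 6-note motive the entries are Bb3, G3, Eb3, each down a 3rd from the previous.
Bb3 to G3 is down a 3rd.

down a 3rd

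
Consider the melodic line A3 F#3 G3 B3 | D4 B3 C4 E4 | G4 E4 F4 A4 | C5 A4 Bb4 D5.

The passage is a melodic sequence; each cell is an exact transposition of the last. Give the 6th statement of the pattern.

The 4-note cells begin on A3, D4, G4, C5 — each up a 4th from the last.
Carrying on: F5 → Bb5.
From Bb5 the exact shape gives Bb5 G5 Ab5 C6.

Bb5 G5 Ab5 C6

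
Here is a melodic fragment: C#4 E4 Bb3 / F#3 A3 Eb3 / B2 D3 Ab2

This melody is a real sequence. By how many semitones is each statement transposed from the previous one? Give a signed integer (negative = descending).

Unit = 3 notes; the statements start on C#4, F#3, B2, moving down a 5th each time.
Counting half-steps from C#4 to F#3: -7.

-7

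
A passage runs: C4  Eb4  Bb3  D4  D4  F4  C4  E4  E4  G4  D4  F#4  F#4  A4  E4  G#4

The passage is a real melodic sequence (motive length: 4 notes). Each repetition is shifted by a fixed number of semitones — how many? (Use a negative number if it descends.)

The 4-note cells begin on C4, D4, E4, F#4 — each up a 2nd from the last.
C4→D4 is 62 − 60 = 2 semitones.

2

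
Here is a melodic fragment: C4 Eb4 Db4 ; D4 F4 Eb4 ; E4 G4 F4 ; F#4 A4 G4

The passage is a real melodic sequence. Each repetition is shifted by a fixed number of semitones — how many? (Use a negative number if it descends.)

With a 3-note motive the entries are C4, D4, E4, F#4, each up a 2nd from the previous.
C4 to D4 spans +2 semitones.

2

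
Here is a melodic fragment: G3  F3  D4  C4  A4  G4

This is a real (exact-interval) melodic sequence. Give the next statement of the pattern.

E5 D5

The 2-note cells begin on G3, D4, A4 — each up a 5th from the last.
So cell 4 is E5 D5.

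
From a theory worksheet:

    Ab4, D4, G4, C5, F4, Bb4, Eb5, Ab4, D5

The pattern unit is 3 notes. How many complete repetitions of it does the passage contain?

3

9 notes in groups of 3 gives 9/3 = 3 statements.
Starts: Ab4, C5, Eb5 — each up a 3rd.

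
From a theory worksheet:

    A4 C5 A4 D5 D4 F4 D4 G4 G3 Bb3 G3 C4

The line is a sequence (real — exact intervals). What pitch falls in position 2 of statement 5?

The unit is 4 notes. Position-2 pitches of the 3 shown cells: C5, F4, Bb3.
Each moves down a 5th. Continuing: Eb3 → Ab2.

Ab2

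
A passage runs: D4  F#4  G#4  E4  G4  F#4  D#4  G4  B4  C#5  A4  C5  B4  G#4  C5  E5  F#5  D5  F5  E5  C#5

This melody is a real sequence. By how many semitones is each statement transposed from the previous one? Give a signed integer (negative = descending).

With a 7-note motive the entries are D4, G4, C5, each up a 4th from the previous.
D4 to G4 spans +5 semitones.

5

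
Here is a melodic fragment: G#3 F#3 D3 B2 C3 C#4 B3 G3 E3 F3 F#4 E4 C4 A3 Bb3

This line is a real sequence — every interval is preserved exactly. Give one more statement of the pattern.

Unit = 5 notes; the statements start on G#3, C#4, F#4, moving up a 4th each time.
From B4 the exact shape gives B4 A4 F4 D4 Eb4.

B4 A4 F4 D4 Eb4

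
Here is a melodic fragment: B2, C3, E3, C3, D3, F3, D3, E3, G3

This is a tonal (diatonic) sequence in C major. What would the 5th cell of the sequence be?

F3 G3 B3

Unit = 3 notes; the statements start on B2, C3, D3, moving up a 2nd each time.
Extending up a 2nd: E3 → F3.
From F3 the diatonic shape gives F3 G3 B3.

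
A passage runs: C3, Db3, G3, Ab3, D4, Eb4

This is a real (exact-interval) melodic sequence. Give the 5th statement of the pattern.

Unit = 2 notes; the statements start on C3, G3, D4, moving up a 5th each time.
Carrying on: A4 → E5.
So cell 5 is E5 F5.

E5 F5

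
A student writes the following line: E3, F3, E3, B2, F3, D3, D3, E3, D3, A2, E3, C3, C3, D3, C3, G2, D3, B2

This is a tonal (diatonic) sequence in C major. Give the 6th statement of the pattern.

G2 A2 G2 D2 A2 F2

Unit = 6 notes; the statements start on E3, D3, C3, moving down a 2nd each time.
Carrying on: B2 → A2 → G2.
From G2 the diatonic shape gives G2 A2 G2 D2 A2 F2.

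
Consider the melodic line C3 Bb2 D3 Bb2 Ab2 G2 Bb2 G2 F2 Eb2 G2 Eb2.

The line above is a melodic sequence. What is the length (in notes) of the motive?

Try groups of 4 (3 cells in 12 notes):
C3 Bb2 D3 Bb2 | Ab2 G2 Bb2 G2 | F2 Eb2 G2 Eb2
That's a consistent down a 3rd shift per cell, and no other grouping gives one.

4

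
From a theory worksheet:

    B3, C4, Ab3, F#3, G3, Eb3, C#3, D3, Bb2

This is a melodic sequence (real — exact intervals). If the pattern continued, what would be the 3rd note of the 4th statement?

Grouping in 3s, the 3rd note of each cell is Ab3, Eb3, Bb2.
One more down a 4th gives F2.

F2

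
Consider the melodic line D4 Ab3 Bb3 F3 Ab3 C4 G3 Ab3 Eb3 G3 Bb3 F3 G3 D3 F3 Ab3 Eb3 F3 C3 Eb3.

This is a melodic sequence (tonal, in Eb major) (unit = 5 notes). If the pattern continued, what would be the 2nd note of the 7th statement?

With 5-note cells, note 2 of each statement runs Ab3, G3, F3, Eb3.
Each moves down a 2nd. Continuing: D3 → C3 → Bb2.

Bb2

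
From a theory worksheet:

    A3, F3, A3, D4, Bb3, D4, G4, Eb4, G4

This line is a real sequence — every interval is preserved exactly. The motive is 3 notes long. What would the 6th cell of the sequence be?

With a 3-note motive the entries are A3, D4, G4, each up a 4th from the previous.
Carrying on: C5 → F5 → Bb5.
Statement 6 starts on Bb5 and keeps the same exact contour: Bb5 Gb5 Bb5.

Bb5 Gb5 Bb5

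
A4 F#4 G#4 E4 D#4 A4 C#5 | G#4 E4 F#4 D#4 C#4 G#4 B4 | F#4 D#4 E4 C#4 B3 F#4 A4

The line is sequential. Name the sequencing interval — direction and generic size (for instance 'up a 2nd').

down a 2nd

Taking 7-note groups, the heads are A4, G#4, F#4: the pattern moves down a 2nd.
From A4 to G#4: down a 2nd.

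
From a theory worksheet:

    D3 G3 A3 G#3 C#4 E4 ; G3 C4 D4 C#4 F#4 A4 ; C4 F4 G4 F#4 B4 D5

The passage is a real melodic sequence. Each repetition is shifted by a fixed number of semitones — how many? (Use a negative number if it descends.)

The 6-note cells begin on D3, G3, C4 — each up a 4th from the last.
Counting half-steps from D3 to G3: 5.

5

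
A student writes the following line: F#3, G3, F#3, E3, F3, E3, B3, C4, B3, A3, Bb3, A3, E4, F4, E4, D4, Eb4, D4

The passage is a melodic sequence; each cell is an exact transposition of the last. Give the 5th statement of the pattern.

Unit = 6 notes; the statements start on F#3, B3, E4, moving up a 4th each time.
Extending up a 4th: A4 → D5.
So cell 5 is D5 Eb5 D5 C5 Db5 C5.

D5 Eb5 D5 C5 Db5 C5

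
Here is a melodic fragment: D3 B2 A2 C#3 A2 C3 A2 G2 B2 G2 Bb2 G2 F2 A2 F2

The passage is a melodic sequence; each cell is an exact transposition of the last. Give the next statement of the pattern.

Ab2 F2 Eb2 G2 Eb2

The 5-note cells begin on D3, C3, Bb2 — each down a 2nd from the last.
So cell 4 is Ab2 F2 Eb2 G2 Eb2.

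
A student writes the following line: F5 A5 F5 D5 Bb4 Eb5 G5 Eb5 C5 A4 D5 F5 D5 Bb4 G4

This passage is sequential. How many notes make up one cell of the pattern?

5

15 notes total. Splitting into 3 groups of 5:
F5 A5 F5 D5 Bb4 | Eb5 G5 Eb5 C5 A4 | D5 F5 D5 Bb4 G4
That's a consistent down a 2nd shift per cell, and no other grouping gives one.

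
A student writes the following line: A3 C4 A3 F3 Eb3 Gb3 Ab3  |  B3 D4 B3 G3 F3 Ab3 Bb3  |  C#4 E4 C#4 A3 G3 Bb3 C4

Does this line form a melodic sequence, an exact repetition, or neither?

Each 7-note cell is the previous one transposed up a 2nd.

sequence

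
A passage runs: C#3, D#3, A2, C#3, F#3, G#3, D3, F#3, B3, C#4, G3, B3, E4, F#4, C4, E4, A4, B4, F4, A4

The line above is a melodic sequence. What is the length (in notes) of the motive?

Try groups of 4 (5 cells in 20 notes):
C#3 D#3 A2 C#3 | F#3 G#3 D3 F#3 | B3 C#4 G3 B3 | E4 F#4 C4 E4 | A4 B4 F4 A4
That's a consistent up a 4th shift per cell, and no other grouping gives one.

4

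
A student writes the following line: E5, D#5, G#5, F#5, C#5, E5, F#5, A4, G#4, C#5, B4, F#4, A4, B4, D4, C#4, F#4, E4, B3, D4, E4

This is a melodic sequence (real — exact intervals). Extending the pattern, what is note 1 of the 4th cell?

G3

With 7-note cells, note 1 of each statement runs E5, A4, D4.
One more down a 5th gives G3.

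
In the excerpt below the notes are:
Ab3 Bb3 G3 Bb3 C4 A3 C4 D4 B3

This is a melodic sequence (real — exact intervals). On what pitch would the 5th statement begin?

With a 3-note motive the entries are Ab3, Bb3, C4, each up a 2nd from the previous.
Continuing: D4 → E4. Statement 5 starts on E4.

E4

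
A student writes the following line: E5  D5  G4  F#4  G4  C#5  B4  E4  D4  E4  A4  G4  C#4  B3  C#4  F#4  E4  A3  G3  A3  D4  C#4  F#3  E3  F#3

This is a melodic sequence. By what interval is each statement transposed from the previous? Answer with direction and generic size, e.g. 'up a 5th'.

down a 3rd

Taking 5-note groups, the heads are E5, C#5, A4, F#4, D4: the pattern moves down a 3rd.
From E5 to C#5: down a 3rd.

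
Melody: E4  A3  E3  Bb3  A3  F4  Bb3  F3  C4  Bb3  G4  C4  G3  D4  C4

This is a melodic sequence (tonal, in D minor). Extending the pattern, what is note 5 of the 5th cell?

With 5-note cells, note 5 of each statement runs A3, Bb3, C4.
Each moves up a 2nd. Continuing: D4 → E4.

E4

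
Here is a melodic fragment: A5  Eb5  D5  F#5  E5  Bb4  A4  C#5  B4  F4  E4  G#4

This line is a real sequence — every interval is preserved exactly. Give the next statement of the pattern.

F#4 C4 B3 D#4

The 4-note cells begin on A5, E5, B4 — each down a 4th from the last.
From F#4 the exact shape gives F#4 C4 B3 D#4.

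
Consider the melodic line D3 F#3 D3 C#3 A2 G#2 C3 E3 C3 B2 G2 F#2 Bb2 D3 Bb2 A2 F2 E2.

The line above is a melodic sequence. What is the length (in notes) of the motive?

Try groups of 6 (3 cells in 18 notes):
D3 F#3 D3 C#3 A2 G#2 | C3 E3 C3 B2 G2 F#2 | Bb2 D3 Bb2 A2 F2 E2
That's a consistent down a 2nd shift per cell, and no other grouping gives one.

6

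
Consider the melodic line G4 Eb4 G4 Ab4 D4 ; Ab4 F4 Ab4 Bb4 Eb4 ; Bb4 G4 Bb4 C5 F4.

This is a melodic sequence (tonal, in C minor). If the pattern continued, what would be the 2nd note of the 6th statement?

Grouping in 5s, the 2nd note of each cell is Eb4, F4, G4.
Each moves up a 2nd. Continuing: Ab4 → Bb4 → C5.

C5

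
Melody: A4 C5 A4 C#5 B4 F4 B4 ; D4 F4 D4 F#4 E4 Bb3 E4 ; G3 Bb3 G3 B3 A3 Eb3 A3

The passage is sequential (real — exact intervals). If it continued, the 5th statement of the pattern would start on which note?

The 7-note cells begin on A4, D4, G3 — each down a 5th from the last.
Continuing: C3 → F2. Statement 5 starts on F2.

F2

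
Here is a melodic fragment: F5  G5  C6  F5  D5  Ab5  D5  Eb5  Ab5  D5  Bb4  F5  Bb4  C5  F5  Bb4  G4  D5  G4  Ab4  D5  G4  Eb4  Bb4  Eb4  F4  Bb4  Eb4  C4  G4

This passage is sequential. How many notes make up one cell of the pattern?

6

Try groups of 6 (5 cells in 30 notes):
F5 G5 C6 F5 D5 Ab5 | D5 Eb5 Ab5 D5 Bb4 F5 | Bb4 C5 F5 Bb4 G4 D5 | G4 Ab4 D5 G4 Eb4 Bb4 | Eb4 F4 Bb4 Eb4 C4 G4
That's a consistent down a 3rd shift per cell, and no other grouping gives one.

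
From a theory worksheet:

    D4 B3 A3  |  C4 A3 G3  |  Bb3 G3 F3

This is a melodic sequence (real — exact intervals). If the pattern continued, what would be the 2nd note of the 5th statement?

The unit is 3 notes. Position-2 pitches of the 3 shown cells: B3, A3, G3.
Extending down a 2nd: F3 → Eb3.

Eb3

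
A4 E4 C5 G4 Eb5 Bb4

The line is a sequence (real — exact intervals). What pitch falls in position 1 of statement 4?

Grouping in 2s, the 1st note of each cell is A4, C5, Eb5.
From Eb5, up a 3rd gives Gb5.

Gb5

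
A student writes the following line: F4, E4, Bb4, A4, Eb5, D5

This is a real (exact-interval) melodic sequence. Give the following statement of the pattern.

Ab5 G5

The 2-note cells begin on F4, Bb4, Eb5 — each up a 4th from the last.
So cell 4 is Ab5 G5.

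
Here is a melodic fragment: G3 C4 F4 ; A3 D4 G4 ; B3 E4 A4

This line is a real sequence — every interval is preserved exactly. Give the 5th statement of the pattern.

D#4 G#4 C#5

With a 3-note motive the entries are G3, A3, B3, each up a 2nd from the previous.
Carrying on: C#4 → D#4.
Statement 5 starts on D#4 and keeps the same exact contour: D#4 G#4 C#5.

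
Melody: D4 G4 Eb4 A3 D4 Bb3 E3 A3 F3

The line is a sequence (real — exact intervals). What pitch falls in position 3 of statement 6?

Grouping in 3s, the 3rd note of each cell is Eb4, Bb3, F3.
Extending down a 4th: C3 → G2 → D2.

D2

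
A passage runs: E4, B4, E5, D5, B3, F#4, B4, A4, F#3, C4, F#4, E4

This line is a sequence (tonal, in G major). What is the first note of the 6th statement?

The 4-note cells begin on E4, B3, F#3 — each down a 4th from the last.
Continuing: C3 → G2 → D2. Statement 6 starts on D2.

D2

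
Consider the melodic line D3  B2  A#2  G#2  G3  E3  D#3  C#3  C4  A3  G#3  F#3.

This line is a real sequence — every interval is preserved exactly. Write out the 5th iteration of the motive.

The 4-note cells begin on D3, G3, C4 — each up a 4th from the last.
Carrying on: F4 → Bb4.
So cell 5 is Bb4 G4 F#4 E4.

Bb4 G4 F#4 E4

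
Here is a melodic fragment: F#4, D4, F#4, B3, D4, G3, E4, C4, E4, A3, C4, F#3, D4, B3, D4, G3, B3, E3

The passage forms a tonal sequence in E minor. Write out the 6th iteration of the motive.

The 6-note cells begin on F#4, E4, D4 — each down a 2nd from the last.
Extending down a 2nd: C4 → B3 → A3.
Statement 6 starts on A3 and keeps the same diatonic contour: A3 F#3 A3 D3 F#3 B2.

A3 F#3 A3 D3 F#3 B2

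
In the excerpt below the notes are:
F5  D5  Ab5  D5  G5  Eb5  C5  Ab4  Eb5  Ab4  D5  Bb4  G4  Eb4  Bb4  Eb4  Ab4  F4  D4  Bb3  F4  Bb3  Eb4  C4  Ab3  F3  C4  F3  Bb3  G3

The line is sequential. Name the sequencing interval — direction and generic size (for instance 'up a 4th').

Taking 6-note groups, the heads are F5, C5, G4, D4, Ab3: the pattern moves down a 4th.
F5 to C5 is down a 4th.

down a 4th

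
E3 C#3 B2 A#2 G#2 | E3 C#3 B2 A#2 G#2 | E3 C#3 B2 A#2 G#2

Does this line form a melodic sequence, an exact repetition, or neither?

repetition

Each 5-note cell is identical (E3 C#3 B2 A#2 G#2), restated at the same pitch.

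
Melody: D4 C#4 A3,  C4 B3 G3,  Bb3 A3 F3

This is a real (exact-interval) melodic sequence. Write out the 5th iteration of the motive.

Taking 3-note groups, the heads are D4, C4, Bb3: the pattern moves down a 2nd.
Carrying on: Ab3 → Gb3.
Statement 5 starts on Gb3 and keeps the same exact contour: Gb3 F3 Db3.

Gb3 F3 Db3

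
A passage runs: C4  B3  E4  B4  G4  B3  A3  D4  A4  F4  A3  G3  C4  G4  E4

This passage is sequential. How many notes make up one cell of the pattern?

Try groups of 5 (3 cells in 15 notes):
C4 B3 E4 B4 G4 | B3 A3 D4 A4 F4 | A3 G3 C4 G4 E4
Every group is a transposition down a 2nd of the one before; no shorter unit works.

5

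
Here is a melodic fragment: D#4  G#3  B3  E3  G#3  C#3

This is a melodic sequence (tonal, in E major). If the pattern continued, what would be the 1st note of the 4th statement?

E3

Grouping in 2s, the 1st note of each cell is D#4, B3, G#3.
One more down a 3rd gives E3.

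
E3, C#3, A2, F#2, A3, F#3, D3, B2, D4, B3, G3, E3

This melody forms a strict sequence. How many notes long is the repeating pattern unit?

4

12 notes total. Splitting into 3 groups of 4:
E3 C#3 A2 F#2 | A3 F#3 D3 B2 | D4 B3 G3 E3
Each cell is the previous one up a 4th — so the unit is 4 notes.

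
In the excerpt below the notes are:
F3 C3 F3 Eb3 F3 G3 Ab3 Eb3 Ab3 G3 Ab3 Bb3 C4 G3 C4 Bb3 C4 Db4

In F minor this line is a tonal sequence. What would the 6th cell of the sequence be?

Bb4 F4 Bb4 Ab4 Bb4 C5

Unit = 6 notes; the statements start on F3, Ab3, C4, moving up a 3rd each time.
Continuing the starts: Eb4 → G4 → Bb4.
From Bb4 the diatonic shape gives Bb4 F4 Bb4 Ab4 Bb4 C5.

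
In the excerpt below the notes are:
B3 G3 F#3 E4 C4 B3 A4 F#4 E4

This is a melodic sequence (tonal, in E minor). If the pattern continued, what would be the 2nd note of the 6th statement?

With 3-note cells, note 2 of each statement runs G3, C4, F#4.
Each moves up a 4th. Continuing: B4 → E5 → A5.

A5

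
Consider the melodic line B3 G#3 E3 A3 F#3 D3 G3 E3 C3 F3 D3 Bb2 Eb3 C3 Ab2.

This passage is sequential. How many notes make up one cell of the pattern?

15 notes total. Splitting into 5 groups of 3:
B3 G#3 E3 | A3 F#3 D3 | G3 E3 C3 | F3 D3 Bb2 | Eb3 C3 Ab2
That's a consistent down a 2nd shift per cell, and no other grouping gives one.

3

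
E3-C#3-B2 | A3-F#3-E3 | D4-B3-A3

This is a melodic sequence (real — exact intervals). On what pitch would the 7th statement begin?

Bb5

The 3-note cells begin on E3, A3, D4 — each up a 4th from the last.
Continuing: G4 → C5 → F5 → Bb5. Statement 7 starts on Bb5.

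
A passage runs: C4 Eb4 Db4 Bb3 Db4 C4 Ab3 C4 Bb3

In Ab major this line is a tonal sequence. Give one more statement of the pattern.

G3 Bb3 Ab3

With a 3-note motive the entries are C4, Bb3, Ab3, each down a 2nd from the previous.
So cell 4 is G3 Bb3 Ab3.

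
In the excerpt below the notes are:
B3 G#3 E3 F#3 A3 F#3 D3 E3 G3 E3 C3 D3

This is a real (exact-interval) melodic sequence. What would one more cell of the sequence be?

F3 D3 Bb2 C3

Unit = 4 notes; the statements start on B3, A3, G3, moving down a 2nd each time.
So cell 4 is F3 D3 Bb2 C3.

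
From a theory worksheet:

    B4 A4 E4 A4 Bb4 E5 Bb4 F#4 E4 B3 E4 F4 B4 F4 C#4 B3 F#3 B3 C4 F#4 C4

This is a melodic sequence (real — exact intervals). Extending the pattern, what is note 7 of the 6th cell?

The unit is 7 notes. Position-7 pitches of the 3 shown cells: Bb4, F4, C4.
Each moves down a 4th. Continuing: G3 → D3 → A2.

A2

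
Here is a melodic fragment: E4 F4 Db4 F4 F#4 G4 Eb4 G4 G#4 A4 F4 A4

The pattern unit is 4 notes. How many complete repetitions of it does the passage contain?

12 notes in groups of 4 gives 12/4 = 3 statements.
Starts: E4, F#4, G#4 — each up a 2nd.

3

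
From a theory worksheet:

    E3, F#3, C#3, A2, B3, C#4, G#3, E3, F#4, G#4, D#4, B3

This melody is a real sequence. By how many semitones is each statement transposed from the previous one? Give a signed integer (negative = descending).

7

Taking 4-note groups, the heads are E3, B3, F#4: the pattern moves up a 5th.
E3 to B3 spans +7 semitones.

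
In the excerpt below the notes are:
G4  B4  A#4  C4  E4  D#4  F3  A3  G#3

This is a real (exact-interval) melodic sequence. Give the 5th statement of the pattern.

Eb2 G2 F#2

With a 3-note motive the entries are G4, C4, F3, each down a 5th from the previous.
Carrying on: Bb2 → Eb2.
So cell 5 is Eb2 G2 F#2.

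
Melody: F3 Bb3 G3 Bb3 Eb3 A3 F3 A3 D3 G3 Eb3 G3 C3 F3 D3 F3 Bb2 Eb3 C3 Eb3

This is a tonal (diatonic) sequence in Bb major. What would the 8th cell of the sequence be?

Taking 4-note groups, the heads are F3, Eb3, D3, C3, Bb2: the pattern moves down a 2nd.
Continuing the starts: A2 → G2 → F2.
From F2 the diatonic shape gives F2 Bb2 G2 Bb2.

F2 Bb2 G2 Bb2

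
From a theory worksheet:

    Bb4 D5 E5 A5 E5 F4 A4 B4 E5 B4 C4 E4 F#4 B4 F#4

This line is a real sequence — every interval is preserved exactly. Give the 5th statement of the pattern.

D3 F#3 G#3 C#4 G#3

Taking 5-note groups, the heads are Bb4, F4, C4: the pattern moves down a 4th.
Continuing the starts: G3 → D3.
Statement 5 starts on D3 and keeps the same exact contour: D3 F#3 G#3 C#4 G#3.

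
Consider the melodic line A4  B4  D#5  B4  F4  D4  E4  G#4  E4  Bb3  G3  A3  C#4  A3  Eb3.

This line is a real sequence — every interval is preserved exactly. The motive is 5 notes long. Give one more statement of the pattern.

Unit = 5 notes; the statements start on A4, D4, G3, moving down a 5th each time.
From C3 the exact shape gives C3 D3 F#3 D3 Ab2.

C3 D3 F#3 D3 Ab2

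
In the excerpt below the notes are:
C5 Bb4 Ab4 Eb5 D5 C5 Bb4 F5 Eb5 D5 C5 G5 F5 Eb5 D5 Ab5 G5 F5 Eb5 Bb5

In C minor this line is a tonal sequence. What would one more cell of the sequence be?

Ab5 G5 F5 C6

The 4-note cells begin on C5, D5, Eb5, F5, G5 — each up a 2nd from the last.
So cell 6 is Ab5 G5 F5 C6.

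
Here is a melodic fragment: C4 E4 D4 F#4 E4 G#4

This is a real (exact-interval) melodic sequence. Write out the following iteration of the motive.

F#4 A#4

Taking 2-note groups, the heads are C4, D4, E4: the pattern moves up a 2nd.
So cell 4 is F#4 A#4.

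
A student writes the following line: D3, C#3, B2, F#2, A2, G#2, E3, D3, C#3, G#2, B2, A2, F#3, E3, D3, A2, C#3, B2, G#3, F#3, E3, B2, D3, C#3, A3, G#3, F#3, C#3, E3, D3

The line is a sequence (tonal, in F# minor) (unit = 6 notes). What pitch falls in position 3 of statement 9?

C#4

The unit is 6 notes. Position-3 pitches of the 5 shown cells: B2, C#3, D3, E3, F#3.
Extending up a 2nd: G#3 → A3 → B3 → C#4.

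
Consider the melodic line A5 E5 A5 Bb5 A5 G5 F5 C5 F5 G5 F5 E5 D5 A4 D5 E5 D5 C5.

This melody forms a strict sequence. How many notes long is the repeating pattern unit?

6

There are 18 notes; a 6-note unit gives 3 cells:
A5 E5 A5 Bb5 A5 G5 | F5 C5 F5 G5 F5 E5 | D5 A4 D5 E5 D5 C5
Every group is a transposition down a 3rd of the one before; no shorter unit works.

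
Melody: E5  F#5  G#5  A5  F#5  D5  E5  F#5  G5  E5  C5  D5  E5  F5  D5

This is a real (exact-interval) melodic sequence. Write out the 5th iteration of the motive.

Ab4 Bb4 C5 Db5 Bb4

With a 5-note motive the entries are E5, D5, C5, each down a 2nd from the previous.
Continuing the starts: Bb4 → Ab4.
Statement 5 starts on Ab4 and keeps the same exact contour: Ab4 Bb4 C5 Db5 Bb4.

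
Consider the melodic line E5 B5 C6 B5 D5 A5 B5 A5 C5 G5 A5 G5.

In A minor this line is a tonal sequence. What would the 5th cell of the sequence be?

Unit = 4 notes; the statements start on E5, D5, C5, moving down a 2nd each time.
Carrying on: B4 → A4.
So cell 5 is A4 E5 F5 E5.

A4 E5 F5 E5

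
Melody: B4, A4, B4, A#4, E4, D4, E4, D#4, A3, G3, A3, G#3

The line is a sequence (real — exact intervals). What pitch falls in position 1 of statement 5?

With 4-note cells, note 1 of each statement runs B4, E4, A3.
Each moves down a 5th. Continuing: D3 → G2.

G2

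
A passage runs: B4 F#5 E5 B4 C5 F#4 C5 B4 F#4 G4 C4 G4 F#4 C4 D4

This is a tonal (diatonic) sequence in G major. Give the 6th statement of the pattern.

A2 E3 D3 A2 B2

Taking 5-note groups, the heads are B4, F#4, C4: the pattern moves down a 4th.
Extending down a 4th: G3 → D3 → A2.
Statement 6 starts on A2 and keeps the same diatonic contour: A2 E3 D3 A2 B2.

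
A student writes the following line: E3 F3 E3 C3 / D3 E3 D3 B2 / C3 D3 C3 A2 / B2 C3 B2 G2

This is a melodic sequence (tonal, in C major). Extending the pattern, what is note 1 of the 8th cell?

Grouping in 4s, the 1st note of each cell is E3, D3, C3, B2.
Each moves down a 2nd. Continuing: A2 → G2 → F2 → E2.

E2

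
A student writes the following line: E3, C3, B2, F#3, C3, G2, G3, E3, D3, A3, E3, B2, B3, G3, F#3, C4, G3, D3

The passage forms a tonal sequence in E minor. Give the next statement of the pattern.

Taking 6-note groups, the heads are E3, G3, B3: the pattern moves up a 3rd.
So cell 4 is D4 B3 A3 E4 B3 F#3.

D4 B3 A3 E4 B3 F#3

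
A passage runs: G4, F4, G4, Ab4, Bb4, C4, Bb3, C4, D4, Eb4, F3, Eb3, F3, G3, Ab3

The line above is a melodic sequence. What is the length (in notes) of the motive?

5

15 notes total. Splitting into 3 groups of 5:
G4 F4 G4 Ab4 Bb4 | C4 Bb3 C4 D4 Eb4 | F3 Eb3 F3 G3 Ab3
Each cell is the previous one down a 5th — so the unit is 5 notes.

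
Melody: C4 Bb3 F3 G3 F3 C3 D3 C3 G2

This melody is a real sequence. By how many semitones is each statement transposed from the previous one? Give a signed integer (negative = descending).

-5

Taking 3-note groups, the heads are C4, G3, D3: the pattern moves down a 4th.
C4 to G3 spans -5 semitones.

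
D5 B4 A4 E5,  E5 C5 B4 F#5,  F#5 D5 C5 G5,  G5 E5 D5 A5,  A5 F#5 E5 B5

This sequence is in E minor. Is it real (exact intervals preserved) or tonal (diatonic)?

Every note is diatonic to E minor.
Cell 1 has -3 semitones from note 1 to 2, but cell 2 has -4 — the interval quality changes while the contour stays the same, which is the hallmark of a tonal sequence.

tonal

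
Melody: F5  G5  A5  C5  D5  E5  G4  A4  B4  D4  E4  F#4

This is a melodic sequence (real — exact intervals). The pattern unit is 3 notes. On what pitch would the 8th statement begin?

F#2

The 3-note cells begin on F5, C5, G4, D4 — each down a 4th from the last.
Continuing: A3 → E3 → B2 → F#2. Statement 8 starts on F#2.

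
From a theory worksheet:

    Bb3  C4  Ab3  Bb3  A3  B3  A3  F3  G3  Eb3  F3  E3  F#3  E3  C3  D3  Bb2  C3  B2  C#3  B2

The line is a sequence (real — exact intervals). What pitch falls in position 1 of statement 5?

Grouping in 7s, the 1st note of each cell is Bb3, F3, C3.
Extending down a 4th: G2 → D2.

D2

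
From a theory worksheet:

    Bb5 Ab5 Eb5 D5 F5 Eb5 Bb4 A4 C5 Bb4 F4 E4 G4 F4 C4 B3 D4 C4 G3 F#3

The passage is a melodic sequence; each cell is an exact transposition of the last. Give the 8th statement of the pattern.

B2 A2 E2 D#2

Taking 4-note groups, the heads are Bb5, F5, C5, G4, D4: the pattern moves down a 4th.
Continuing the starts: A3 → E3 → B2.
From B2 the exact shape gives B2 A2 E2 D#2.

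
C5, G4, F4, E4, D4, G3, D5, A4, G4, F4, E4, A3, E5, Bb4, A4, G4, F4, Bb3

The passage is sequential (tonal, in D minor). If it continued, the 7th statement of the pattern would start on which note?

Bb5

Unit = 6 notes; the statements start on C5, D5, E5, moving up a 2nd each time.
Continuing: F5 → G5 → A5 → Bb5. Statement 7 starts on Bb5.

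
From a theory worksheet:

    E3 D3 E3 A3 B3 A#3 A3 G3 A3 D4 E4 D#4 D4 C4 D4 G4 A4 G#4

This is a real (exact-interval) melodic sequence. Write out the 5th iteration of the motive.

The 6-note cells begin on E3, A3, D4 — each up a 4th from the last.
Carrying on: G4 → C5.
From C5 the exact shape gives C5 Bb4 C5 F5 G5 F#5.

C5 Bb4 C5 F5 G5 F#5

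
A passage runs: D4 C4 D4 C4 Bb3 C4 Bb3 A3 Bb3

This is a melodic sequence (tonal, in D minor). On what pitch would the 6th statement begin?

F3

Unit = 3 notes; the statements start on D4, C4, Bb3, moving down a 2nd each time.
Extending the heads down a 2nd: A3 → G3 → F3.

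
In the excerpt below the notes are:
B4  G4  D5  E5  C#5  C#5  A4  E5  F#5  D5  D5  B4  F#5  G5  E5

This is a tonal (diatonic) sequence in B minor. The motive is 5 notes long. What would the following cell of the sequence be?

E5 C#5 G5 A5 F#5

The 5-note cells begin on B4, C#5, D5 — each up a 2nd from the last.
From E5 the diatonic shape gives E5 C#5 G5 A5 F#5.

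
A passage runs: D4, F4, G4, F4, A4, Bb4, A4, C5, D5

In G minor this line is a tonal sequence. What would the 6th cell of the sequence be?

G5 Bb5 C6

The 3-note cells begin on D4, F4, A4 — each up a 3rd from the last.
Extending up a 3rd: C5 → Eb5 → G5.
From G5 the diatonic shape gives G5 Bb5 C6.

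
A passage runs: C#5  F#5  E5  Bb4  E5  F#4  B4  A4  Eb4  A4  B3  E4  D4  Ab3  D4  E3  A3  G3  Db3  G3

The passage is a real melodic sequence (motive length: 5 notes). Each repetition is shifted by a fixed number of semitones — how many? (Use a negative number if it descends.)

Taking 5-note groups, the heads are C#5, F#4, B3, E3: the pattern moves down a 5th.
Counting half-steps from C#5 to F#4: -7.

-7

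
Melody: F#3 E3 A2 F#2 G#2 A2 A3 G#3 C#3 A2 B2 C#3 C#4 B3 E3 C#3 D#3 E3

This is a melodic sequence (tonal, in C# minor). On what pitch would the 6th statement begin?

B4

Taking 6-note groups, the heads are F#3, A3, C#4: the pattern moves up a 3rd.
Extending the heads up a 3rd: E4 → G#4 → B4.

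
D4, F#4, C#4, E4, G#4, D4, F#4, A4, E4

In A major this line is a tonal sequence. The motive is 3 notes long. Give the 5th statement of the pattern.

Unit = 3 notes; the statements start on D4, E4, F#4, moving up a 2nd each time.
Extending up a 2nd: G#4 → A4.
So cell 5 is A4 C#5 G#4.

A4 C#5 G#4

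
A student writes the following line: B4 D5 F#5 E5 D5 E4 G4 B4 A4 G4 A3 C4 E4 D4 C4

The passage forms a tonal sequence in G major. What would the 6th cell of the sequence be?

C2 E2 G2 F#2 E2

With a 5-note motive the entries are B4, E4, A3, each down a 5th from the previous.
Extending down a 5th: D3 → G2 → C2.
From C2 the diatonic shape gives C2 E2 G2 F#2 E2.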